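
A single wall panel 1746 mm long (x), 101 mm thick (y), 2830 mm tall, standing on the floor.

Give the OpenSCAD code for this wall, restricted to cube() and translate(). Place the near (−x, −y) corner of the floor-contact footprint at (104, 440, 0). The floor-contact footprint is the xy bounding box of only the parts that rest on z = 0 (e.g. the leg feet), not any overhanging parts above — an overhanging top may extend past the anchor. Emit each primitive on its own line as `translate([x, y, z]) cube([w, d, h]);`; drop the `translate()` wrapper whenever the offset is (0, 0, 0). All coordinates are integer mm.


translate([104, 440, 0]) cube([1746, 101, 2830]);


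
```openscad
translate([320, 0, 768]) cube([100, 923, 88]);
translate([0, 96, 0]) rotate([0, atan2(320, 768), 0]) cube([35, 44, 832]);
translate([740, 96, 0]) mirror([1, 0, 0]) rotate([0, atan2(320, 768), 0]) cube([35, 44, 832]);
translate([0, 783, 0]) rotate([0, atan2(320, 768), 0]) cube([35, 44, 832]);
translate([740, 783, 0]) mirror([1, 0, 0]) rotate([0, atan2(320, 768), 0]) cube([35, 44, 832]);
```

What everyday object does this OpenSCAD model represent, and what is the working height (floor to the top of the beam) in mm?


A sawhorse. The overall height is 856 mm.

A beam across two mirrored pairs of raked legs — a sawhorse. The beam's underside is at z = 768 (matching the legs' vertical rise in atan2(320, 768)) and the beam is 88 mm tall, so its top is at 768 + 88 = 856 mm. The raked legs top out at the beam's underside, so that is the highest point.


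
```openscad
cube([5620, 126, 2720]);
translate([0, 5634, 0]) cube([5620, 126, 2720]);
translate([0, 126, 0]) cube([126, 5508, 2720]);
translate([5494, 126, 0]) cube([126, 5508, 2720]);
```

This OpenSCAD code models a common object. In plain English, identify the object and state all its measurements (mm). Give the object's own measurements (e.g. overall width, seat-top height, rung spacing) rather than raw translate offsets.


The wall frame of a small rectangular building: four walls, each 2720 mm tall and 126 mm thick, enclosing a footprint 5620 mm (x) by 5760 mm (y) outside-to-outside, with no floor or roof. The front and back walls (the −y and +y sides) span the full width; the two side walls fit between them.


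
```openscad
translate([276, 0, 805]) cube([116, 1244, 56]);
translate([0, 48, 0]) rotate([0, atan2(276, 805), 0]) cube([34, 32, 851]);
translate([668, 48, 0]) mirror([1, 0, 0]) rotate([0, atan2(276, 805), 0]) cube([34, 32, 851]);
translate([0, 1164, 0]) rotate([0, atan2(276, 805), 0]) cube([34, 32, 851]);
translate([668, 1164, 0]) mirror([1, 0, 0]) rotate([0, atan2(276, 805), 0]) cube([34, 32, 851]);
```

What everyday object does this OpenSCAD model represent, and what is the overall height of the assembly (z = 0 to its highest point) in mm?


A sawhorse. The overall height is 861 mm.

A beam across two mirrored pairs of raked legs — a sawhorse. The beam's underside is at z = 805 (matching the legs' vertical rise in atan2(276, 805)) and the beam is 56 mm tall, so its top is at 805 + 56 = 861 mm. The raked legs top out at the beam's underside, so that is the highest point.


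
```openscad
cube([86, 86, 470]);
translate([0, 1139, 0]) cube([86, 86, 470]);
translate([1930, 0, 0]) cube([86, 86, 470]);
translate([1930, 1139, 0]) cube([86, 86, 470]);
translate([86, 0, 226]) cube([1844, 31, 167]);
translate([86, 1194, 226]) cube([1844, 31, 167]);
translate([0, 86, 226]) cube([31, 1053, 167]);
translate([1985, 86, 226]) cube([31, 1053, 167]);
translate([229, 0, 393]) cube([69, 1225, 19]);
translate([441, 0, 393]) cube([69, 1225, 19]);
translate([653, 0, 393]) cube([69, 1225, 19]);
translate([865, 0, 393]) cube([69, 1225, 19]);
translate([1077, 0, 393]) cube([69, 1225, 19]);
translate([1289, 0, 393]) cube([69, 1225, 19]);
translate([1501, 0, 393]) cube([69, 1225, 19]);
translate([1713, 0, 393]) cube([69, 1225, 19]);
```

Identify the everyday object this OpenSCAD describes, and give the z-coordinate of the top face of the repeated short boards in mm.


A bed frame. The slat-top height is 412 mm.

Four posts, four rails, and a row of slats — a bed frame. Slats sit on the rails at z = 226 + 167 = 393; with slat thickness 19, the top is 412 mm.


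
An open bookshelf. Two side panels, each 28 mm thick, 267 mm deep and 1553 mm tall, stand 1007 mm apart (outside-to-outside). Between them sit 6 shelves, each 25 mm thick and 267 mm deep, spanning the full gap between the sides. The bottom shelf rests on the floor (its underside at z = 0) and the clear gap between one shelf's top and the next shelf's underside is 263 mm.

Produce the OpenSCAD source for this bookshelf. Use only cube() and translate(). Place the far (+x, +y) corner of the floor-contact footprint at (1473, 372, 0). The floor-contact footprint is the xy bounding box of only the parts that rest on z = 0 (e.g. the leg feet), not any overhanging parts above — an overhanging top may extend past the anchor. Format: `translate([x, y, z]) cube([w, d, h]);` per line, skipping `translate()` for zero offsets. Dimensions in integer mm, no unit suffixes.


translate([466, 105, 0]) cube([28, 267, 1553]);
translate([1445, 105, 0]) cube([28, 267, 1553]);
translate([494, 105, 0]) cube([951, 267, 25]);
translate([494, 105, 288]) cube([951, 267, 25]);
translate([494, 105, 576]) cube([951, 267, 25]);
translate([494, 105, 864]) cube([951, 267, 25]);
translate([494, 105, 1152]) cube([951, 267, 25]);
translate([494, 105, 1440]) cube([951, 267, 25]);


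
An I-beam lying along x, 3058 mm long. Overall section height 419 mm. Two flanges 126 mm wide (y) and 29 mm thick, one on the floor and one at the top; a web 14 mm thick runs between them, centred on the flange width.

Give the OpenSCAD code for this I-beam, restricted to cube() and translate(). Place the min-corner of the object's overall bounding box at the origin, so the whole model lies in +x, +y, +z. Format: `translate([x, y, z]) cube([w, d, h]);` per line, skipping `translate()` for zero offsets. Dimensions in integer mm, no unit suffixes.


cube([3058, 126, 29]);
translate([0, 56, 29]) cube([3058, 14, 361]);
translate([0, 0, 390]) cube([3058, 126, 29]);


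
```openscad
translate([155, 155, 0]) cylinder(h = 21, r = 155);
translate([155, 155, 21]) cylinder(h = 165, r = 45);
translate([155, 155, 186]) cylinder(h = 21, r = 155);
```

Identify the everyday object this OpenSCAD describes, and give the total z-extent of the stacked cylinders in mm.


A spool. The overall height is 207 mm.

Three coaxial cylinders, large–small–large — a spool. Two 21 mm flanges and a 165 mm core give 21 + 165 + 21 = 207 mm.


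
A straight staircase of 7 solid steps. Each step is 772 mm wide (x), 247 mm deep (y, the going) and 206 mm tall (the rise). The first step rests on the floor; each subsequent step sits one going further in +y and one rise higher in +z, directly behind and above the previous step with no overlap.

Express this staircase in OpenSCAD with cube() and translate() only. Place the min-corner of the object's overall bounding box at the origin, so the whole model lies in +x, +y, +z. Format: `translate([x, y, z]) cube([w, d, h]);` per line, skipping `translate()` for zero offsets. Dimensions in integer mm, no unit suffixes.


cube([772, 247, 206]);
translate([0, 247, 206]) cube([772, 247, 206]);
translate([0, 494, 412]) cube([772, 247, 206]);
translate([0, 741, 618]) cube([772, 247, 206]);
translate([0, 988, 824]) cube([772, 247, 206]);
translate([0, 1235, 1030]) cube([772, 247, 206]);
translate([0, 1482, 1236]) cube([772, 247, 206]);


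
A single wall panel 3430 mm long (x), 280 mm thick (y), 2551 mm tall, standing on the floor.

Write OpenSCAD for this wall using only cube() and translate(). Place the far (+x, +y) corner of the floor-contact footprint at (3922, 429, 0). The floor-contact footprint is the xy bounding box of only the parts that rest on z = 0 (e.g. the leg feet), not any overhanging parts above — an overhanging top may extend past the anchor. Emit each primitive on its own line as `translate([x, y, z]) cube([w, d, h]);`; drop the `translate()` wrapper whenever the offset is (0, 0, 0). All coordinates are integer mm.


translate([492, 149, 0]) cube([3430, 280, 2551]);


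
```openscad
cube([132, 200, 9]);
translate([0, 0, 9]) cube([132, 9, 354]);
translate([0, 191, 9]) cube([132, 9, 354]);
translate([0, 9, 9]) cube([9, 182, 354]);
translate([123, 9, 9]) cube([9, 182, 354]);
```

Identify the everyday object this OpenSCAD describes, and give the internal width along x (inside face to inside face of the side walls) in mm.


An open box. The internal width is 114 mm.

A 132×200 base slab with four walls standing on it — an open box. The base is 132 mm wide and the walls are 9 mm thick, so the internal width is 132 − 2 × 9 = 114 mm.


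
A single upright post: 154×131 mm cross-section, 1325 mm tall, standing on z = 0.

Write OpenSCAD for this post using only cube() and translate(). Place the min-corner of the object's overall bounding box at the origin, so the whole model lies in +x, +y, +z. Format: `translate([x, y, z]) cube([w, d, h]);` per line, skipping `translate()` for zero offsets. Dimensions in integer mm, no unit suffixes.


cube([154, 131, 1325]);


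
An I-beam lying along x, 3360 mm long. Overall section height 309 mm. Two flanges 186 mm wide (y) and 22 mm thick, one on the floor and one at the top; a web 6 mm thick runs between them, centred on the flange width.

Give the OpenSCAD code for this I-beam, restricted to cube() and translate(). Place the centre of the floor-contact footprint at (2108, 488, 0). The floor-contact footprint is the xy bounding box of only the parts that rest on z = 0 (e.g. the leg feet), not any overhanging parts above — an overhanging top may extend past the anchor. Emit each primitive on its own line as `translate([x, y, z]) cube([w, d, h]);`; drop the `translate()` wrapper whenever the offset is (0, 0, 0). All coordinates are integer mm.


translate([428, 395, 0]) cube([3360, 186, 22]);
translate([428, 485, 22]) cube([3360, 6, 265]);
translate([428, 395, 287]) cube([3360, 186, 22]);


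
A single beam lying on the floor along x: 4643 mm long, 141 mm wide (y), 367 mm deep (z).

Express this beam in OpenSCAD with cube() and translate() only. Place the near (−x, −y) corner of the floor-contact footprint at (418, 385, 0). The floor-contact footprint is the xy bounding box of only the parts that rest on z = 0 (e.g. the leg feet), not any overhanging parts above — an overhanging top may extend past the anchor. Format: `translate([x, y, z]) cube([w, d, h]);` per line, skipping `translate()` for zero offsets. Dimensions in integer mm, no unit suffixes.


translate([418, 385, 0]) cube([4643, 141, 367]);


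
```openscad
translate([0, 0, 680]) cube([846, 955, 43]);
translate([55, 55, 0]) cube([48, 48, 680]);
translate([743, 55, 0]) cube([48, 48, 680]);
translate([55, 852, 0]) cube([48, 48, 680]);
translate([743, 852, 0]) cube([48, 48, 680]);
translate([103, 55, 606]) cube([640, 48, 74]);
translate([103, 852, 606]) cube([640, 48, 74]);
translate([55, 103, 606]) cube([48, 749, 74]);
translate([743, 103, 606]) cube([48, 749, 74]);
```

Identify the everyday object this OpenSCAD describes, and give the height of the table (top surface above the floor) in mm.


A table. The table height is 723 mm.

A 846×955×43 slab sits at z = 680 on four 48 mm square posts — a table. The top surface is at 680 + 43 = 723 mm.


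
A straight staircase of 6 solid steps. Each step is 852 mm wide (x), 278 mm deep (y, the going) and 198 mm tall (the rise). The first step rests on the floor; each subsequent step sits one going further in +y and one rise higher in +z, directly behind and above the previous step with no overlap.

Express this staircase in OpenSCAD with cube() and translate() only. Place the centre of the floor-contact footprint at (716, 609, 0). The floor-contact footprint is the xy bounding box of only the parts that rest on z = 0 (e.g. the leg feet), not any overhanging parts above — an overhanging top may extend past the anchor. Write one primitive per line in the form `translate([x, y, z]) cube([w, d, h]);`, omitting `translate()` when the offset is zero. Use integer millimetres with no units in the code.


translate([290, 470, 0]) cube([852, 278, 198]);
translate([290, 748, 198]) cube([852, 278, 198]);
translate([290, 1026, 396]) cube([852, 278, 198]);
translate([290, 1304, 594]) cube([852, 278, 198]);
translate([290, 1582, 792]) cube([852, 278, 198]);
translate([290, 1860, 990]) cube([852, 278, 198]);


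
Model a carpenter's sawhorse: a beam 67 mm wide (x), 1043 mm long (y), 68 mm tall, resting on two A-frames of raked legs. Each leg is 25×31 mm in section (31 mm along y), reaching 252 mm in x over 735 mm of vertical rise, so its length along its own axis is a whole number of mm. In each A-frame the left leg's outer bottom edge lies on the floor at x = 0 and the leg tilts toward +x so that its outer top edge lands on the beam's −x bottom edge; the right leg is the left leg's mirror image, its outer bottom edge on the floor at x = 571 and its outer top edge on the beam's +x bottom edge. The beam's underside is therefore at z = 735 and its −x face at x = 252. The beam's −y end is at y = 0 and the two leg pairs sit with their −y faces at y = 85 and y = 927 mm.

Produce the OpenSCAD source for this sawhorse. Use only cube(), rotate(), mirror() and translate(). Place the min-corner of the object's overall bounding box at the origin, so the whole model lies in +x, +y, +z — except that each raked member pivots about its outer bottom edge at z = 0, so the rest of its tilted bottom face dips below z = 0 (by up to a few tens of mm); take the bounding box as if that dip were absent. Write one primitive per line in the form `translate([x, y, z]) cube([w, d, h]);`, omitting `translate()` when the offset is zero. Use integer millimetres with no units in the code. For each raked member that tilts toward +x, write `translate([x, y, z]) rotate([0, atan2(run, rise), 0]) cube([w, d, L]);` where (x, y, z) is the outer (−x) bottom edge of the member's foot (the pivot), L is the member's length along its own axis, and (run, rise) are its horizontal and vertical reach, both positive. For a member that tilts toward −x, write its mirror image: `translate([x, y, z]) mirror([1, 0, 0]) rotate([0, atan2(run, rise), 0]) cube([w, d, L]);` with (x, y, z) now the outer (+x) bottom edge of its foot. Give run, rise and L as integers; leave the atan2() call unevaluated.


translate([252, 0, 735]) cube([67, 1043, 68]);
translate([0, 85, 0]) rotate([0, atan2(252, 735), 0]) cube([25, 31, 777]);
translate([571, 85, 0]) mirror([1, 0, 0]) rotate([0, atan2(252, 735), 0]) cube([25, 31, 777]);
translate([0, 927, 0]) rotate([0, atan2(252, 735), 0]) cube([25, 31, 777]);
translate([571, 927, 0]) mirror([1, 0, 0]) rotate([0, atan2(252, 735), 0]) cube([25, 31, 777]);


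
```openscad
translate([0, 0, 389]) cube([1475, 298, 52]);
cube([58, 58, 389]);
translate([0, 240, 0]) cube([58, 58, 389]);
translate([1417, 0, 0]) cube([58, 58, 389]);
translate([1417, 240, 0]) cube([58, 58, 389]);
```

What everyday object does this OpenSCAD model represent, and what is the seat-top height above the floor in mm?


A bench. The seat-top height is 441 mm.

A long slab on four corner posts — a bench. The slab sits at z = 389 with thickness 52, so the top is 389 + 52 = 441 mm.


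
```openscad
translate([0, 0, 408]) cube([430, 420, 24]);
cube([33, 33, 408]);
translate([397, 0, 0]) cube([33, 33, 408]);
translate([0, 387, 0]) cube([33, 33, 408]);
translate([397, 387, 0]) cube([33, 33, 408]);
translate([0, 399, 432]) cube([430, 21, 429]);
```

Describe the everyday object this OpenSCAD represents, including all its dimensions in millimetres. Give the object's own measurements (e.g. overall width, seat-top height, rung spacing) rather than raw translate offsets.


A chair. The seat is a 430×420×24 mm slab with its top at z = 432 mm, on four 33×33 mm corner legs (flush with the seat edges, standing on z = 0). A flat backrest 21 mm thick, 429 mm tall, spans the full seat width and rises from the seat top along its +y edge, rear face flush with the rear of the seat.


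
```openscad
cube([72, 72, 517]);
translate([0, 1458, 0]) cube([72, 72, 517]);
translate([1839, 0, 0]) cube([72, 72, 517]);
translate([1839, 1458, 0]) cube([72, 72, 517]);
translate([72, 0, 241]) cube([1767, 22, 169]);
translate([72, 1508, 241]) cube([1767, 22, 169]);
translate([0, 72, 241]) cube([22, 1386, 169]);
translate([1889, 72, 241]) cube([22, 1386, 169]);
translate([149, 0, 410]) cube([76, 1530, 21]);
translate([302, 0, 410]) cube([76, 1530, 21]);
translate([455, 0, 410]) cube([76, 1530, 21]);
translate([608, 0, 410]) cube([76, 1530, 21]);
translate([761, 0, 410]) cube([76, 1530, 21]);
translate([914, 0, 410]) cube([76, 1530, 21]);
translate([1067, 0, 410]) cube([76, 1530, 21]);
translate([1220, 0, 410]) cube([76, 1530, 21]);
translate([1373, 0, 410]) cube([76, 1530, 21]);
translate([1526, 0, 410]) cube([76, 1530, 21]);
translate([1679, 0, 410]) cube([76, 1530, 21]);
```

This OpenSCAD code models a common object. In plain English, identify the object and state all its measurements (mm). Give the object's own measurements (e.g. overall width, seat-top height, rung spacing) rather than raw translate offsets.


A bed frame 1911 mm long (x) by 1530 mm wide (y). Four 72×72 mm corner posts, 517 mm tall, at the corners of the footprint. Four rails of 22 mm thickness and 169 mm height run between adjacent posts with their undersides at z = 241 mm, their outer faces flush with the outside of the frame (the two x-running rails run between the posts' inner faces; the two y-running rails run between the posts' inner faces). 11 slats, each 76 mm wide (x) and 21 mm thick, lie across the top of the two x-running rails, running the full 1530 mm width of the frame in y; along x they sit between the end posts with a 77 mm gap after the −x posts and between neighbouring slats, leaving 84 mm before the +x posts.


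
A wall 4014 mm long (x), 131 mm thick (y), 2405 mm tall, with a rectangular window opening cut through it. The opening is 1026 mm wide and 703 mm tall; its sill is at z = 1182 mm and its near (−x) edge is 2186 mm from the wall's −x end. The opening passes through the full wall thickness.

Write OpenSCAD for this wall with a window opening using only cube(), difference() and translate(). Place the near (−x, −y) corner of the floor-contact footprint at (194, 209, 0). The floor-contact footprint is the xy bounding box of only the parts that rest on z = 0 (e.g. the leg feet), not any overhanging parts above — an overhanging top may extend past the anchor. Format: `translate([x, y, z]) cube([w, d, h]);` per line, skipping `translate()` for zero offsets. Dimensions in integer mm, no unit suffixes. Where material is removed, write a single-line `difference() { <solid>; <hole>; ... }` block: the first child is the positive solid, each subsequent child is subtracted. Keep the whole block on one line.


difference() { translate([194, 209, 0]) cube([4014, 131, 2405]); translate([2380, 209, 1182]) cube([1026, 131, 703]); }


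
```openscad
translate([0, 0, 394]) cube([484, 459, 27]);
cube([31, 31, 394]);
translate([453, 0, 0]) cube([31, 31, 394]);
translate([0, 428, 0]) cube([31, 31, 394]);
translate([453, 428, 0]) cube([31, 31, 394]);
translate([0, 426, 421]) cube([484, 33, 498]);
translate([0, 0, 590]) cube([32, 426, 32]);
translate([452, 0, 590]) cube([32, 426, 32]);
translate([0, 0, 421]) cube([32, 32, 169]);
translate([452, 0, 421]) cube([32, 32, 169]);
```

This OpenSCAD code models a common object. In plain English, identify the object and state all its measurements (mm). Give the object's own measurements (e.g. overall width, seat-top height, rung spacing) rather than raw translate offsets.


A chair. The seat is a 484×459×27 mm slab with its top at z = 421 mm, on four 31×31 mm corner legs (flush with the seat edges, standing on z = 0). A flat backrest 33 mm thick, 498 mm tall, spans the full seat width and rises from the seat top along its +y edge, rear face flush with the rear of the seat. Two armrests of 32×32 mm section run along each side from the seat's front edge to the front of the backrest, top faces 201 mm above the seat top and outer faces flush with the seat's x-edges; a 32×32 mm post under the front of each armrest stands on the seat at the front corner.


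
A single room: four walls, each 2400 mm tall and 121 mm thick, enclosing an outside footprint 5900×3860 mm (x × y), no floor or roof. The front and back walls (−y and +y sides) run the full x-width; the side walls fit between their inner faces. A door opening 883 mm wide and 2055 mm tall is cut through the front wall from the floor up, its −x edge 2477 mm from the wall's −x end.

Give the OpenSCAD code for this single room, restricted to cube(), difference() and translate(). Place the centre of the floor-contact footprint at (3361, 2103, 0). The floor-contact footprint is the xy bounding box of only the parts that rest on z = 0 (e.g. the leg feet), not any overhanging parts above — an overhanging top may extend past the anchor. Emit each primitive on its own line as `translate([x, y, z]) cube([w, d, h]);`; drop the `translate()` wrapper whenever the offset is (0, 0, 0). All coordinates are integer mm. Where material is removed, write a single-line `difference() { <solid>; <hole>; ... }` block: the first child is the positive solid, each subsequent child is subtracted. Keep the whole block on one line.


difference() { translate([411, 173, 0]) cube([5900, 121, 2400]); translate([2888, 173, 0]) cube([883, 121, 2055]); }
translate([411, 3912, 0]) cube([5900, 121, 2400]);
translate([411, 294, 0]) cube([121, 3618, 2400]);
translate([6190, 294, 0]) cube([121, 3618, 2400]);


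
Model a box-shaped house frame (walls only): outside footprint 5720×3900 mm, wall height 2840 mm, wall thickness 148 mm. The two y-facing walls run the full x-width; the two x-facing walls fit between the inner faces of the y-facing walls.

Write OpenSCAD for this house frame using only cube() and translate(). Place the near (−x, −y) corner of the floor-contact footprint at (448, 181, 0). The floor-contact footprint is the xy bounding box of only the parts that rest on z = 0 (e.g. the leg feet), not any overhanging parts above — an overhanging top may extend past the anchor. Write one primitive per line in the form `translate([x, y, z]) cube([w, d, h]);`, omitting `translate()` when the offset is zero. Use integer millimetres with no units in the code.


translate([448, 181, 0]) cube([5720, 148, 2840]);
translate([448, 3933, 0]) cube([5720, 148, 2840]);
translate([448, 329, 0]) cube([148, 3604, 2840]);
translate([6020, 329, 0]) cube([148, 3604, 2840]);


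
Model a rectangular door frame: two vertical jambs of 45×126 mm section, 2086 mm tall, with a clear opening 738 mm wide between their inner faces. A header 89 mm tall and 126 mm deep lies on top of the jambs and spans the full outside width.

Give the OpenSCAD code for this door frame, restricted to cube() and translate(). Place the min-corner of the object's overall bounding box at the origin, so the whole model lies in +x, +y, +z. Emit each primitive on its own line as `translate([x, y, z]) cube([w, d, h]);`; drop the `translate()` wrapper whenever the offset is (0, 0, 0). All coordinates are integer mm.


cube([45, 126, 2086]);
translate([783, 0, 0]) cube([45, 126, 2086]);
translate([0, 0, 2086]) cube([828, 126, 89]);


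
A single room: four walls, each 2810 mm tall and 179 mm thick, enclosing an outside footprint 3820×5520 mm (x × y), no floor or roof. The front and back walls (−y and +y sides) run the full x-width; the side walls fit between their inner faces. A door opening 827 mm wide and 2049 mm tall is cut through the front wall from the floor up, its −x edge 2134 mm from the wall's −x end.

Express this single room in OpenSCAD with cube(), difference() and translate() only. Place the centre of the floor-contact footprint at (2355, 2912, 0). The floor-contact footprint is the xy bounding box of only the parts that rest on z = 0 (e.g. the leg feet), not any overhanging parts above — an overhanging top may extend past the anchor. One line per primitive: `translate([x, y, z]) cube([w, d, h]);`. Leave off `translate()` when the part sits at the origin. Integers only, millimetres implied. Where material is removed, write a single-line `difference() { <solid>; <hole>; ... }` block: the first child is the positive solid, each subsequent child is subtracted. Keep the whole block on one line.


difference() { translate([445, 152, 0]) cube([3820, 179, 2810]); translate([2579, 152, 0]) cube([827, 179, 2049]); }
translate([445, 5493, 0]) cube([3820, 179, 2810]);
translate([445, 331, 0]) cube([179, 5162, 2810]);
translate([4086, 331, 0]) cube([179, 5162, 2810]);


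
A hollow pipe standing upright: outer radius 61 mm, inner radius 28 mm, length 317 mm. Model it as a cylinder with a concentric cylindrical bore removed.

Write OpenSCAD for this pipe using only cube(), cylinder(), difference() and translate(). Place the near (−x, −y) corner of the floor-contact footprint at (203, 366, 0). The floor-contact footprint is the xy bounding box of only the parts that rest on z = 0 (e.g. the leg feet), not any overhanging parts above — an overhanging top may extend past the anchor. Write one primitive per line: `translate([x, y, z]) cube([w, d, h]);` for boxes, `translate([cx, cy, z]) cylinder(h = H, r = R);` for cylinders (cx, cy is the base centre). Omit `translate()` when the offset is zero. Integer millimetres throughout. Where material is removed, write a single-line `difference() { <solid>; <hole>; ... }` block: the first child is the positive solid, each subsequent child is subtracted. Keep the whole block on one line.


difference() { translate([264, 427, 0]) cylinder(h = 317, r = 61); translate([264, 427, 0]) cylinder(h = 317, r = 28); }


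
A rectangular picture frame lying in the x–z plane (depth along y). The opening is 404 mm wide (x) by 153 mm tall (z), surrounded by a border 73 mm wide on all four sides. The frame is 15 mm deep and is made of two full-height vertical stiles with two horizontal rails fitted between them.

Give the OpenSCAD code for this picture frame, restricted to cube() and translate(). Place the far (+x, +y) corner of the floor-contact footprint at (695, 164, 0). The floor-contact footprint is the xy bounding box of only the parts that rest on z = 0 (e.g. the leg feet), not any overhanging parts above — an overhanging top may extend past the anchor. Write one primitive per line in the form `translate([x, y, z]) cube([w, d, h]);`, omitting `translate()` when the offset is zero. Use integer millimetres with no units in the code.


translate([145, 149, 0]) cube([73, 15, 299]);
translate([622, 149, 0]) cube([73, 15, 299]);
translate([218, 149, 0]) cube([404, 15, 73]);
translate([218, 149, 226]) cube([404, 15, 73]);


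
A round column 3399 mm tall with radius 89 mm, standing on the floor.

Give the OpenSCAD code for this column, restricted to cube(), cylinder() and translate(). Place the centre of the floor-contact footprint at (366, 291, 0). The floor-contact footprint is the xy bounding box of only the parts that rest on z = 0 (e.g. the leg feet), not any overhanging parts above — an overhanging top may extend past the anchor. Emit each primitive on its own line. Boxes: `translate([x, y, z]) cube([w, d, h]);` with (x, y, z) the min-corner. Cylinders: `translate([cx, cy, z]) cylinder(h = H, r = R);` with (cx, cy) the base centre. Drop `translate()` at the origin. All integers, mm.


translate([366, 291, 0]) cylinder(h = 3399, r = 89);


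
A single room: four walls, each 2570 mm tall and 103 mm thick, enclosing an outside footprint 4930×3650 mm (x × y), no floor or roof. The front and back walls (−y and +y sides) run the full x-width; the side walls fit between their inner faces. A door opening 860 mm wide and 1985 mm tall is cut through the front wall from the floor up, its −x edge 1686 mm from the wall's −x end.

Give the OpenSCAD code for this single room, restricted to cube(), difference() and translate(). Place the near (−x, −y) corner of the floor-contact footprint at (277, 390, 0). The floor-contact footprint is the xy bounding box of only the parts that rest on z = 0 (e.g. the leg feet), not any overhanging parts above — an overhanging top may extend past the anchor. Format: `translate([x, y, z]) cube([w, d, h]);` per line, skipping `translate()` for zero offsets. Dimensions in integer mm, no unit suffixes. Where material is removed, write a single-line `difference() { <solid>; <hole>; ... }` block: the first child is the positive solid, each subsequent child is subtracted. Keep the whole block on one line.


difference() { translate([277, 390, 0]) cube([4930, 103, 2570]); translate([1963, 390, 0]) cube([860, 103, 1985]); }
translate([277, 3937, 0]) cube([4930, 103, 2570]);
translate([277, 493, 0]) cube([103, 3444, 2570]);
translate([5104, 493, 0]) cube([103, 3444, 2570]);


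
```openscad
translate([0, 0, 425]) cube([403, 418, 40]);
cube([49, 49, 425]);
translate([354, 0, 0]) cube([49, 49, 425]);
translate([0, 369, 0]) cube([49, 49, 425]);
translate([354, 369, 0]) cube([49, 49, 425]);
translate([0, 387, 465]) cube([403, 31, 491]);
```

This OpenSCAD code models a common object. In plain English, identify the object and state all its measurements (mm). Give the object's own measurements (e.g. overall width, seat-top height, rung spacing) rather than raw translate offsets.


A chair. The seat is a 403×418×40 mm slab with its top at z = 465 mm, on four 49×49 mm corner legs (flush with the seat edges, standing on z = 0). A flat backrest 31 mm thick, 491 mm tall, spans the full seat width and rises from the seat top along its +y edge, rear face flush with the rear of the seat.


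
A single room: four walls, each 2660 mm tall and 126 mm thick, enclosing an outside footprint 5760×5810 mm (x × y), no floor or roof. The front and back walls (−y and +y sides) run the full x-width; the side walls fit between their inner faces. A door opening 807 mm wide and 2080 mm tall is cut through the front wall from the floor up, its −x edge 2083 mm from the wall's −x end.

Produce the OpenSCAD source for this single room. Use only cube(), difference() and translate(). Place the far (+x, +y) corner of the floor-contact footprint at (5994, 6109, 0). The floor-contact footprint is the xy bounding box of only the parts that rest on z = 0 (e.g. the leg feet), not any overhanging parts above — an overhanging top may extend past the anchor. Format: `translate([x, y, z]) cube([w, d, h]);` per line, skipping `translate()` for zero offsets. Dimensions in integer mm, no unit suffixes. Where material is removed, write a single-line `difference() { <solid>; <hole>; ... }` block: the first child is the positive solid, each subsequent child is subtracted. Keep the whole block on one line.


difference() { translate([234, 299, 0]) cube([5760, 126, 2660]); translate([2317, 299, 0]) cube([807, 126, 2080]); }
translate([234, 5983, 0]) cube([5760, 126, 2660]);
translate([234, 425, 0]) cube([126, 5558, 2660]);
translate([5868, 425, 0]) cube([126, 5558, 2660]);


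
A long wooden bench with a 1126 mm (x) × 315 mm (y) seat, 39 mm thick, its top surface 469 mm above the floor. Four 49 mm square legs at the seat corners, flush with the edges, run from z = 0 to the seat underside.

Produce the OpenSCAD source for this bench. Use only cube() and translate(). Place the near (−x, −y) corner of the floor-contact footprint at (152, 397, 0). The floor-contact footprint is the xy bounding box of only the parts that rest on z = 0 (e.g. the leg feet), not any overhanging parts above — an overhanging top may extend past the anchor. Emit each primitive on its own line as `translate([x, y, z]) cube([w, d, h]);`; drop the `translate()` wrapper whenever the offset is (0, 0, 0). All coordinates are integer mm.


translate([152, 397, 430]) cube([1126, 315, 39]);
translate([152, 397, 0]) cube([49, 49, 430]);
translate([152, 663, 0]) cube([49, 49, 430]);
translate([1229, 397, 0]) cube([49, 49, 430]);
translate([1229, 663, 0]) cube([49, 49, 430]);


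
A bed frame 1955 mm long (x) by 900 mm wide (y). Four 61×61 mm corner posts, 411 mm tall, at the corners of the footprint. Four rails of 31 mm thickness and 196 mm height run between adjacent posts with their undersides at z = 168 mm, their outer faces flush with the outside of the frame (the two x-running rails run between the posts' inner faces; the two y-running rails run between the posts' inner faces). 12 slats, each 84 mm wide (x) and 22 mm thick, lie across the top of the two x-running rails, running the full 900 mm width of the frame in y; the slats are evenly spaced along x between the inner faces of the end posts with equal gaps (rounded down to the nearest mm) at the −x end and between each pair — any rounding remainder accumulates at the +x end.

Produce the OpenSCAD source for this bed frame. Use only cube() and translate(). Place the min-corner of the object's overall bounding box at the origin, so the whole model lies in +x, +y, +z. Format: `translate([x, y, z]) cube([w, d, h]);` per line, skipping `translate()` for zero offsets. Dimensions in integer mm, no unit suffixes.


cube([61, 61, 411]);
translate([0, 839, 0]) cube([61, 61, 411]);
translate([1894, 0, 0]) cube([61, 61, 411]);
translate([1894, 839, 0]) cube([61, 61, 411]);
translate([61, 0, 168]) cube([1833, 31, 196]);
translate([61, 869, 168]) cube([1833, 31, 196]);
translate([0, 61, 168]) cube([31, 778, 196]);
translate([1924, 61, 168]) cube([31, 778, 196]);
translate([124, 0, 364]) cube([84, 900, 22]);
translate([271, 0, 364]) cube([84, 900, 22]);
translate([418, 0, 364]) cube([84, 900, 22]);
translate([565, 0, 364]) cube([84, 900, 22]);
translate([712, 0, 364]) cube([84, 900, 22]);
translate([859, 0, 364]) cube([84, 900, 22]);
translate([1006, 0, 364]) cube([84, 900, 22]);
translate([1153, 0, 364]) cube([84, 900, 22]);
translate([1300, 0, 364]) cube([84, 900, 22]);
translate([1447, 0, 364]) cube([84, 900, 22]);
translate([1594, 0, 364]) cube([84, 900, 22]);
translate([1741, 0, 364]) cube([84, 900, 22]);


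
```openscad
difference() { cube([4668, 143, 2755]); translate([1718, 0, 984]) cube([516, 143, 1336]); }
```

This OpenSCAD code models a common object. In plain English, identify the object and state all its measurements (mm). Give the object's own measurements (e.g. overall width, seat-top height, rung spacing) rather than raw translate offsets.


A wall 4668 mm long (x), 143 mm thick (y), 2755 mm tall, with a rectangular window opening cut through it. The opening is 516 mm wide and 1336 mm tall; its sill is at z = 984 mm and its near (−x) edge is 1718 mm from the wall's −x end. The opening passes through the full wall thickness.


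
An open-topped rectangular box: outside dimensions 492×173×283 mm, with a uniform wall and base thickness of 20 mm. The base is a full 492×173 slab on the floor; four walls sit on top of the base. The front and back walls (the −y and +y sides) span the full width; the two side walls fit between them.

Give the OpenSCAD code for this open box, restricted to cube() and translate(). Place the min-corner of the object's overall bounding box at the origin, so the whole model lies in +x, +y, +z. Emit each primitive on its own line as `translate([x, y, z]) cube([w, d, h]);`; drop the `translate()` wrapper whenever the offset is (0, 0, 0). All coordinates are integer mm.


cube([492, 173, 20]);
translate([0, 0, 20]) cube([492, 20, 263]);
translate([0, 153, 20]) cube([492, 20, 263]);
translate([0, 20, 20]) cube([20, 133, 263]);
translate([472, 20, 20]) cube([20, 133, 263]);


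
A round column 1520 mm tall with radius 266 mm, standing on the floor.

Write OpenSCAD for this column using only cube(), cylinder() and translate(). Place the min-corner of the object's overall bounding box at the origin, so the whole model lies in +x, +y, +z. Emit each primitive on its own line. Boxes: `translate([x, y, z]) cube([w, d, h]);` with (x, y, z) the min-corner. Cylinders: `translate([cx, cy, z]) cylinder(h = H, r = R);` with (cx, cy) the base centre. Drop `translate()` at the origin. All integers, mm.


translate([266, 266, 0]) cylinder(h = 1520, r = 266);


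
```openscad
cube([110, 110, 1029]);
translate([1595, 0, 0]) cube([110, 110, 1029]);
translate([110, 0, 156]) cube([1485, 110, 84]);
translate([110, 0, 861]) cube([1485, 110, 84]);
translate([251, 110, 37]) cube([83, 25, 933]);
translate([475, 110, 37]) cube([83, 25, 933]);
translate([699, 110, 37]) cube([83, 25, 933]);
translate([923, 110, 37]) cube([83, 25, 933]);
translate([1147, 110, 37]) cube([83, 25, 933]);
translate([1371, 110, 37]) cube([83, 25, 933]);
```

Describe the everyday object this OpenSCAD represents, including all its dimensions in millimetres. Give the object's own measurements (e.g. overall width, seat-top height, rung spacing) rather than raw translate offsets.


A fence section. Two 110×110 mm posts, 1029 mm tall, stand on the floor with a clear span of 1485 mm between their inner faces. Two horizontal rails of 110×84 mm section span the gap between the posts with their undersides at z = 156 mm and z = 861 mm, flush with the posts' −y face. 6 pickets, each 83 mm wide, 25 mm thick and 933 mm tall, are fixed to the +y face of the rails with their bottoms at z = 37 mm, spaced across the span with a 141 mm gap after the −x post and between neighbouring pickets and before the +x post.


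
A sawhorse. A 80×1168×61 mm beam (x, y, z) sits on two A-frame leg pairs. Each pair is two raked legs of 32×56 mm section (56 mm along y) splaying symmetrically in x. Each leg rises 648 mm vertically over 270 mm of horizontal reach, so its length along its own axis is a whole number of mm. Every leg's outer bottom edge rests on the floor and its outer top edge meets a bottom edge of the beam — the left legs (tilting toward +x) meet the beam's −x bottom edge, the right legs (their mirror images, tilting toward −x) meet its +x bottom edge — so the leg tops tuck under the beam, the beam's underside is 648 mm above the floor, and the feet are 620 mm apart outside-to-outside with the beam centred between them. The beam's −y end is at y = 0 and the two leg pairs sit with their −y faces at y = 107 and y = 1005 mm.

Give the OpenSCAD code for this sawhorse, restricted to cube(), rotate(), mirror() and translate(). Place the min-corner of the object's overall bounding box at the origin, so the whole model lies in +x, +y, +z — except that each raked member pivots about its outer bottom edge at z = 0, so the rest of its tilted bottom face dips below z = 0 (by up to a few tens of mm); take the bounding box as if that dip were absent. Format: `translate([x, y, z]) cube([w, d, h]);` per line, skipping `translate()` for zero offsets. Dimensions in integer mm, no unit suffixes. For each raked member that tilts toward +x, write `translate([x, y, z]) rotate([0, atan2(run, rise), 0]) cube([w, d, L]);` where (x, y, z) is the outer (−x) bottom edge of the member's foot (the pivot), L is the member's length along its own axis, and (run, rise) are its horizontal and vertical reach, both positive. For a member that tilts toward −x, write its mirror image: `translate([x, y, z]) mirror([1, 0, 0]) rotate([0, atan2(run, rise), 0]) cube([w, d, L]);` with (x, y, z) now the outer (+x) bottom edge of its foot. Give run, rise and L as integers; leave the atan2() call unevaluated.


translate([270, 0, 648]) cube([80, 1168, 61]);
translate([0, 107, 0]) rotate([0, atan2(270, 648), 0]) cube([32, 56, 702]);
translate([620, 107, 0]) mirror([1, 0, 0]) rotate([0, atan2(270, 648), 0]) cube([32, 56, 702]);
translate([0, 1005, 0]) rotate([0, atan2(270, 648), 0]) cube([32, 56, 702]);
translate([620, 1005, 0]) mirror([1, 0, 0]) rotate([0, atan2(270, 648), 0]) cube([32, 56, 702]);


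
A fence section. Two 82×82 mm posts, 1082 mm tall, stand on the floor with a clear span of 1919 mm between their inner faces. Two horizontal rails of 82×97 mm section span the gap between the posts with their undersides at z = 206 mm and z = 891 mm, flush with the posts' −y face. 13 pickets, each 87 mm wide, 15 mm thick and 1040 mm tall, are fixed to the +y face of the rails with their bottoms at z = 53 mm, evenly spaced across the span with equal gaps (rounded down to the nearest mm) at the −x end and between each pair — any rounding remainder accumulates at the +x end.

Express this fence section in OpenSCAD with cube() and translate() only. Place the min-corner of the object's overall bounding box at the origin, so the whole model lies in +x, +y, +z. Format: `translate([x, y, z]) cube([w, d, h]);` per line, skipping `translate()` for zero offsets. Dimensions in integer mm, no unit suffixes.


cube([82, 82, 1082]);
translate([2001, 0, 0]) cube([82, 82, 1082]);
translate([82, 0, 206]) cube([1919, 82, 97]);
translate([82, 0, 891]) cube([1919, 82, 97]);
translate([138, 82, 53]) cube([87, 15, 1040]);
translate([281, 82, 53]) cube([87, 15, 1040]);
translate([424, 82, 53]) cube([87, 15, 1040]);
translate([567, 82, 53]) cube([87, 15, 1040]);
translate([710, 82, 53]) cube([87, 15, 1040]);
translate([853, 82, 53]) cube([87, 15, 1040]);
translate([996, 82, 53]) cube([87, 15, 1040]);
translate([1139, 82, 53]) cube([87, 15, 1040]);
translate([1282, 82, 53]) cube([87, 15, 1040]);
translate([1425, 82, 53]) cube([87, 15, 1040]);
translate([1568, 82, 53]) cube([87, 15, 1040]);
translate([1711, 82, 53]) cube([87, 15, 1040]);
translate([1854, 82, 53]) cube([87, 15, 1040]);
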